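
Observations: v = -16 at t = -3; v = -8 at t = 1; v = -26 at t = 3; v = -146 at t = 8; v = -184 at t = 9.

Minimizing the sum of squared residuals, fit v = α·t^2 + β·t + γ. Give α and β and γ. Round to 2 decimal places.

Sums needed: Σt^2·t^2 = 10820, Σt^2·t = 1242, Σt^2 = 164, Σt·t = 164, Σt = 18, Σ1 = 5.
And Σt^2·v = -24634, Σt·v = -2862, Σv = -380.
Normal equations: [[10820, 1242, 164]; [1242, 164, 18]; [164, 18, 5]]·[α, β, γ]ᵀ = [-24634, -2862, -380]ᵀ.
Solving the 3×3 system (Gaussian elimination) gives α = -292217/143931, β = -82743/47977, γ = -460414/143931.

α = -2.03, β = -1.72, γ = -3.20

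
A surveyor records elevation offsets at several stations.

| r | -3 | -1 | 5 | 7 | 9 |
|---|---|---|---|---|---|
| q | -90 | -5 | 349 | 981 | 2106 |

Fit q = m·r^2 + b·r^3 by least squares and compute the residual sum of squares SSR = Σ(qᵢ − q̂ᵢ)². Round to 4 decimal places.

SSR = 2.9039

From the data, Σr^2·r^2 = 9669, Σr^2·r^3 = 78737, Σr^3·r^3 = 665445.
For Aᵀq: Σr^2·q = 226565, Σr^3·q = 1917817.
Normal equations: [[9669, 78737]; [78737, 665445]]·[m, b]ᵀ = [226565, 1917817]ᵀ.
det = 9669·665445 − 78737² = 234672536.
m = (226565·665445 − 78737·1917817)/234672536 = -29576338/29334067; b = (9669·1917817 − 78737·226565)/234672536 = 88040521/29334067.
Residuals: 459297/4190581, -29053476/29334067, -28067292/29334067, 4008798/4190581, -8311329/29334067; SSR = 85182354/29334067.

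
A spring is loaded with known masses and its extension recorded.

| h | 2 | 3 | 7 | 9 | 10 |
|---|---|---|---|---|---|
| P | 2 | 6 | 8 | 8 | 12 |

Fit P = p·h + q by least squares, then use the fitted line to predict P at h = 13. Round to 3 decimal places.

P̂ = 13.465

Compute the Gram sums: Σh·h = 243, Σh = 31, Σ1 = 5.
And Σh·P = 270, ΣP = 36.
MᵀM·[p, q]ᵀ = MᵀP becomes [[243, 31]; [31, 5]]·[p, q]ᵀ = [270, 36]ᵀ.
det = 243·5 − 31² = 254.
p = (270·5 − 31·36)/254 = 117/127; q = (243·36 − 31·270)/254 = 189/127.
At h = 13: P̂ = (117/127)·(13) + (189/127)·(1) = 1710/127.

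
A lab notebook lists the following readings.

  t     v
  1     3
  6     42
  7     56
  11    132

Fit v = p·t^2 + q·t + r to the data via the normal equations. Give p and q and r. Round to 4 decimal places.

Normal-equation sums: Σt^2·t^2 = 18339, Σt^2·t = 1891, Σt^2 = 207, Σt·t = 207, Σt = 25, Σ1 = 4.
Moment sums: Σt^2·v = 20231, Σt·v = 2099, Σv = 233.
Normal equations: [[18339, 1891, 207]; [1891, 207, 25]; [207, 25, 4]]·[p, q, r]ᵀ = [20231, 2099, 233]ᵀ.
Row-reducing yields p = 3091/3035, q = 2062/3035, r = 3942/3035.

p = 1.0185, q = 0.6794, r = 1.2988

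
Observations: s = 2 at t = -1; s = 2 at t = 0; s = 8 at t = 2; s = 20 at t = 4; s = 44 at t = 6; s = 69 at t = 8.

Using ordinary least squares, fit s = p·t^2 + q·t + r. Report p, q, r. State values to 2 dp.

Entries of AᵀA: Σt^2·t^2 = 5665, Σt^2·t = 799, Σt^2 = 121, Σt·t = 121, Σt = 19, Σ1 = 6.
And Σt^2·s = 6354, Σt·s = 910, Σs = 145.
Solving the 3×3 system (Gaussian elimination) gives p = 6353/6978, q = 8287/6978, r = 2379/1163.

p = 0.91, q = 1.19, r = 2.05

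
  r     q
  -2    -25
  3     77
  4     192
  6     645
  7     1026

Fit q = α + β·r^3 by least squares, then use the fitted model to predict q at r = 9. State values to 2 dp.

Setting ∂/∂α … = 0 gives: 5·α + 642·β = 1915;  642·α + 169194·β = 505805.
(Σ1 = 5, Σr^3 = 642, Σr^3·r^3 = 169194, Σq = 1915, Σr^3·q = 505805.)
Eliminating β: 169194·(row 1) − 642·(row 2) gives 433806·α = 169194·1915 − 642·505805 = -720300, so α = -120050/72301.
Then β = (505805 − 642·(-120050/72301))/169194 = 1299595/433806.
At r = 9: q̂ = (-120050/72301)·(1) + (1299595/433806)·(729) = 315561485/144602.

q̂ = 2182.28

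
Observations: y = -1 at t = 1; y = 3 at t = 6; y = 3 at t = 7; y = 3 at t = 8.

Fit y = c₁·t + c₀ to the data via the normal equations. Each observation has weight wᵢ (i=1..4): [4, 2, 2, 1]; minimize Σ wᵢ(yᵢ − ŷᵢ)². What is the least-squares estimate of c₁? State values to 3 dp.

c₁ = 0.665

The normal system XᵀWX·[c₁, c₀]ᵀ = XᵀWy is [[238, 38]; [38, 9]]·[c₁, c₀]ᵀ = [98, 11]ᵀ.
det = 238·9 − 38² = 698.
c₁ = (98·9 − 38·11)/698 = 232/349; c₀ = (238·11 − 38·98)/698 = -553/349.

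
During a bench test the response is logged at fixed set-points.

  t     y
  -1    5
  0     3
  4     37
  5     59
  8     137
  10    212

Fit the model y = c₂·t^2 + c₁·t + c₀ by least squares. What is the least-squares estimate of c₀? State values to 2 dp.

With design matrix A, AᵀA = [[14978, 1700, 206]; [1700, 206, 26]; [206, 26, 6]] and Aᵀy = [32040, 3654, 453]ᵀ.
Solving the 3×3 system (Gaussian elimination) gives c₂ = 12399/6146, c₁ = 4101/6146, c₀ = 20553/6146.

c₀ = 3.34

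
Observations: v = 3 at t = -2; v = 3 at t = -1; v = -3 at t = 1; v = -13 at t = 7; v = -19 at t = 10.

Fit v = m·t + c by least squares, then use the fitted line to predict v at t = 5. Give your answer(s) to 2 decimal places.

v̂ = -9.55

The normal equations are: 155·m + 15·c = -293;  15·m + 5·c = -29.
(Σt·t = 155, Σt = 15, Σ1 = 5, Σt·v = -293, Σv = -29.)
det = 155·5 − 15² = 550.
m = ((-293)·5 − 15·(-29))/550 = -103/55; c = (155·(-29) − 15·(-293))/550 = -2/11.
At t = 5: v̂ = (-103/55)·(5) + (-2/11)·(1) = -105/11.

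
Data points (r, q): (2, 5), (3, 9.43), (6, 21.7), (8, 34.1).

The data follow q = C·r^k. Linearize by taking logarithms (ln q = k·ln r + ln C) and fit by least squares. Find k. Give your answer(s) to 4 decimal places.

Linearized form: ln q = k·ln r + ln C. From the 4 transformed points,
Σln r = 5.6630, Σ(ln r)² = 9.2219, Σln q = 10.4599, Σln r·ln q = 16.4335.
Normal system: [[9.2219, 5.6630]; [5.6630, 4]]·[k, ln C]ᵀ = [16.4335, 10.4599]ᵀ.
Slope k = (n·Σln r·ln q − Σln r·Σln q)/(n·Σ(ln r)² − (Σln r)²) = (4·16.4335 − 5.6630·10.4599)/4.8184 = 1.34896; ln C = (Σln q − k·Σln r)/n = 0.70521.

k = 1.3490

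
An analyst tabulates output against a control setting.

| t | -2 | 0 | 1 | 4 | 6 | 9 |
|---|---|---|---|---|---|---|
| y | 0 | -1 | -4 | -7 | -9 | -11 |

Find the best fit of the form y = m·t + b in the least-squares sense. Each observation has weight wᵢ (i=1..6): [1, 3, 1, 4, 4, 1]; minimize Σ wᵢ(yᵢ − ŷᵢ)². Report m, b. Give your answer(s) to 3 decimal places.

m = -1.158, b = -1.887

Entries of MᵀWM: Σwᵢ·t·t = 294, Σwᵢ·t = 48, Σwᵢ·1 = 14.
And Σwᵢ·t·y = -431, Σwᵢ·y = -82.
MᵀWM·[m, b]ᵀ = MᵀWy becomes [[294, 48]; [48, 14]]·[m, b]ᵀ = [-431, -82]ᵀ.
Eliminating b: 14·(row 1) − 48·(row 2) gives 1812·m = 14·(-431) − 48·(-82) = -2098, so m = -1049/906.
Then b = ((-82) − 48·(-1049/906))/14 = -285/151.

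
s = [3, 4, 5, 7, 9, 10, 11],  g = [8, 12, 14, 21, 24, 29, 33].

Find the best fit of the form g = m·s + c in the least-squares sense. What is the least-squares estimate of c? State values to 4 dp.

Normal-equation sums: Σs·s = 401, Σs = 49, Σ1 = 7.
Right-hand side: Σs·g = 1158, Σg = 141.
Eliminating c: 7·(row 1) − 49·(row 2) gives 406·m = 7·1158 − 49·141 = 1197, so m = 171/58.
Then c = (141 − 49·(171/58))/7 = -201/406.

c = -0.4951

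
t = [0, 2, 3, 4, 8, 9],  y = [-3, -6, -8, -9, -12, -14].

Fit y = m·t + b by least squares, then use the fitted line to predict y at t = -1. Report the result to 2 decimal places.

ŷ = -2.70

The normal system MᵀM·[m, b]ᵀ = Mᵀy is [[174, 26]; [26, 6]]·[m, b]ᵀ = [-294, -52]ᵀ.
det = 174·6 − 26² = 368.
m = ((-294)·6 − 26·(-52))/368 = -103/92; b = (174·(-52) − 26·(-294))/368 = -351/92.
At t = -1: ŷ = (-103/92)·(-1) + (-351/92)·(1) = -62/23.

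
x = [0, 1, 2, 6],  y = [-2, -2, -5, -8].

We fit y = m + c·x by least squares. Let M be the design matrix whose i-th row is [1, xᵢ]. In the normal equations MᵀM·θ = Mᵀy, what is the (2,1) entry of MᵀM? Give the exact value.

9

Row 2 ↔ basis x, column 1 ↔ basis 1, so (MᵀM)_{2,1} = Σᵢ x = (0)·(1) + (1)·(1) + (2)·(1) + (6)·(1) = 9.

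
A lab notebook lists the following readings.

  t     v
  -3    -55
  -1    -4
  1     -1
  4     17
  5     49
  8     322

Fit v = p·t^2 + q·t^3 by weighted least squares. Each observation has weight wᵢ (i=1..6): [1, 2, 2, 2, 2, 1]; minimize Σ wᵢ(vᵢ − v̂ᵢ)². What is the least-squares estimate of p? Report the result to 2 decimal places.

With design matrix A, AᵀWA = [[5943, 40823]; [40823, 302319]] and AᵀWv = [23097, 180781]ᵀ.
Δ = 5943·302319 − 40823² = 130164488.
p = (23097·302319 − 40823·180781)/130164488 = -99340205/32541122; q = (5943·180781 − 40823·23097)/130164488 = 32873163/32541122.

p = -3.05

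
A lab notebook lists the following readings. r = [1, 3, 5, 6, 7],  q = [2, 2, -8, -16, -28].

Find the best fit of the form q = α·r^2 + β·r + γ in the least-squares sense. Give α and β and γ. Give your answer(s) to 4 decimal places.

α = -1.2580, β = 5.1151, γ = -1.9147

Entries of XᵀX: Σr^2·r^2 = 4404, Σr^2·r = 712, Σr^2 = 120, Σr·r = 120, Σr = 22, Σ1 = 5.
Right-hand side: Σr^2·q = -2128, Σr·q = -324, Σq = -48.
XᵀX·[α, β, γ]ᵀ = Xᵀq becomes [[4404, 712, 120]; [712, 120, 22]; [120, 22, 5]]·[α, β, γ]ᵀ = [-2128, -324, -48]ᵀ.
Row-reducing yields α = -590/469, β = 2399/469, γ = -898/469.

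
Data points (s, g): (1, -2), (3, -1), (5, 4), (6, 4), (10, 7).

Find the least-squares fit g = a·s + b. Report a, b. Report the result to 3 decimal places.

The normal equations are: 171·a + 25·b = 109;  25·a + 5·b = 12.
Δ = 171·5 − 25² = 230.
a = (109·5 − 25·12)/230 = 49/46; b = (171·12 − 25·109)/230 = -673/230.

a = 1.065, b = -2.926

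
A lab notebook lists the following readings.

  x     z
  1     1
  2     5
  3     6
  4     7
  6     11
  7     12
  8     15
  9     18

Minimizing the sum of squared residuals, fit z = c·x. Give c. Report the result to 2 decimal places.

With design matrix A, AᵀA = [[260]] and Aᵀz = [489]ᵀ.
c = 489/260 = 1.88077.

c = 1.88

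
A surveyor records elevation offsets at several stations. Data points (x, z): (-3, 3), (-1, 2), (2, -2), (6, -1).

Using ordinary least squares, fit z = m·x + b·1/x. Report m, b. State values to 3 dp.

m = -0.234, b = -2.326

Forming AᵀA = [[50, 4]; [4, 25/18]] and Aᵀz = [-21, -25/6]ᵀ gives AᵀA·[m, b]ᵀ = Aᵀz.
Determinant 50·(25/18) − 4² = 481/9.
m = ((-21)·(25/18) − 4·(-25/6))/(481/9) = -225/962; b = (50·(-25/6) − 4·(-21))/(481/9) = -1119/481.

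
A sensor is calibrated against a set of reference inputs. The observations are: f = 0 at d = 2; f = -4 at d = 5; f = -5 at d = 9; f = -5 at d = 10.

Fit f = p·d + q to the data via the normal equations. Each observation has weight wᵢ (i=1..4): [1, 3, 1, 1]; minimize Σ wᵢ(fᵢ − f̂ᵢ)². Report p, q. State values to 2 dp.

p = -0.52, q = -0.53

Entries of MᵀWM: Σwᵢ·d·d = 260, Σwᵢ·d = 36, Σwᵢ·1 = 6.
And Σwᵢ·d·f = -155, Σwᵢ·f = -22.
Normal equations: [[260, 36]; [36, 6]]·[p, q]ᵀ = [-155, -22]ᵀ.
Δ = 260·6 − 36² = 264.
p = ((-155)·6 − 36·(-22))/264 = -23/44; q = (260·(-22) − 36·(-155))/264 = -35/66.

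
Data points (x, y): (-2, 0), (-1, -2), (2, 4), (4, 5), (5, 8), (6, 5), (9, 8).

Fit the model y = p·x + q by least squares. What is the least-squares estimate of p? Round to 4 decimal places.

p = 0.8750

Setting ∂/∂p … = 0 gives: 167·p + 23·q = 172;  23·p + 7·q = 28.
(Σx·x = 167, Σx = 23, Σ1 = 7, Σx·y = 172, Σy = 28.)
Eliminating q: 7·(row 1) − 23·(row 2) gives 640·p = 7·172 − 23·28 = 560, so p = 7/8.
Then q = (28 − 23·(7/8))/7 = 9/8.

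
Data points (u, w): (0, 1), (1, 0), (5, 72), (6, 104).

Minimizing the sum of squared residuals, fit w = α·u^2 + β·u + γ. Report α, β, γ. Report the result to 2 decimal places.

From the data, Σu^2·u^2 = 1922, Σu^2·u = 342, Σu^2 = 62, Σu·u = 62, Σu = 12, Σ1 = 4.
And Σu^2·w = 5544, Σu·w = 984, Σw = 177.
MᵀM·[α, β, γ]ᵀ = Mᵀw becomes [[1922, 342, 62]; [342, 62, 12]; [62, 12, 4]]·[α, β, γ]ᵀ = [5544, 984, 177]ᵀ.
Inverting the 3×3 Gram matrix, [α, β, γ]ᵀ = [33/10, -309/130, 3/13]ᵀ.

α = 3.30, β = -2.38, γ = 0.23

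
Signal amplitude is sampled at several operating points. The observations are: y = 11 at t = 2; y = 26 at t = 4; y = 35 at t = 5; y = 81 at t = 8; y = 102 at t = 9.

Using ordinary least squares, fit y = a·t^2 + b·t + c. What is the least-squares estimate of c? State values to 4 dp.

c = 7.1770

With design matrix A, AᵀA = [[11554, 1438, 190]; [1438, 190, 28]; [190, 28, 5]] and Aᵀy = [14781, 1867, 255]ᵀ.
Inverting the 3×3 Gram matrix, [a, b, c]ᵀ = [1511/1254, -20/57, 1500/209]ᵀ.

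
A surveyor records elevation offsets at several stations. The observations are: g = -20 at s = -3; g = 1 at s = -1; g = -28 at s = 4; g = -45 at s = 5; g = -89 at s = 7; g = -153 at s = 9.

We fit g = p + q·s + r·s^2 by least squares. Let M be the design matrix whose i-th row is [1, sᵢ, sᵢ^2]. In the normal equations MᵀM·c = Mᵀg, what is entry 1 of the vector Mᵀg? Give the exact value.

-334

Entry 1 ↔ basis 1, so (Mᵀg)_{1} = Σᵢ gᵢ = (1)·(-20) + (1)·(1) + (1)·(-28) + (1)·(-45) + (1)·(-89) + (1)·(-153) = -334.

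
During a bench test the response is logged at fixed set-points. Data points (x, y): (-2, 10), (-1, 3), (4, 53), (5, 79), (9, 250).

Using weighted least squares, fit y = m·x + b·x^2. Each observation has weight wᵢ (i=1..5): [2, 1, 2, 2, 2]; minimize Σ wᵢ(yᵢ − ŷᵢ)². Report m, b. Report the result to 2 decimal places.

m = 1.08, b = 2.97

The normal equations are: 253·m + 1819·b = 5671;  1819·m + 14917·b = 46229.
(Σwᵢ·x·x = 253, Σwᵢ·x·x^2 = 1819, Σwᵢ·x^2·x^2 = 14917, Σwᵢ·x·y = 5671, Σwᵢ·x^2·y = 46229.)
Eliminating b: 14917·(row 1) − 1819·(row 2) gives 465240·m = 14917·5671 − 1819·46229 = 503756, so m = 125939/116310.
Then b = (46229 − 1819·(125939/116310))/14917 = 345097/116310.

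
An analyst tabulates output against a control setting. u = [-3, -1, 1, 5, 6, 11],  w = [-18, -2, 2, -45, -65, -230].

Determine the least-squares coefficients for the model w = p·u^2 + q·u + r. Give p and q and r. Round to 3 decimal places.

p = -1.982, q = 0.722, r = 1.807

The normal system XᵀX·[p, q, r]ᵀ = Xᵀw is [[16645, 1645, 193]; [1645, 193, 19]; [193, 19, 6]]·[p, q, r]ᵀ = [-31457, -3087, -358]ᵀ.
Solving the 3×3 system (Gaussian elimination) gives p = -944179/476322, q = 344101/476322, r = 143482/79387.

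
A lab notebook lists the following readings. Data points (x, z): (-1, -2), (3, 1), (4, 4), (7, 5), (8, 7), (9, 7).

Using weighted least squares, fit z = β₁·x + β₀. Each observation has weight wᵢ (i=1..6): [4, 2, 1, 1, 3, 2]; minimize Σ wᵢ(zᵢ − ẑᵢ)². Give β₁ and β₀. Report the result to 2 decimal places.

From the data, Σwᵢ·x·x = 441, Σwᵢ·x = 55, Σwᵢ·1 = 13.
Moment sums: Σwᵢ·x·z = 359, Σwᵢ·z = 38.
AᵀWA·[β₁, β₀]ᵀ = AᵀWz becomes [[441, 55]; [55, 13]]·[β₁, β₀]ᵀ = [359, 38]ᵀ.
Eliminating β₀: 13·(row 1) − 55·(row 2) gives 2708·β₁ = 13·359 − 55·38 = 2577, so β₁ = 2577/2708.
Then β₀ = (38 − 55·(2577/2708))/13 = -2987/2708.

β₁ = 0.95, β₀ = -1.10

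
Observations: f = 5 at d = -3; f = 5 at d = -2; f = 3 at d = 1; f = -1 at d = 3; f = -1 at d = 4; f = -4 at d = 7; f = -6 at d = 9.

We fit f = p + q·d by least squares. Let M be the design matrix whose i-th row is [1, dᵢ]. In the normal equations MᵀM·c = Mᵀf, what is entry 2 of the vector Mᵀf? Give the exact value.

Entry 2 ↔ basis d, so (Mᵀf)_{2} = Σᵢ (d)·fᵢ = (-3)·(5) + (-2)·(5) + (1)·(3) + (3)·(-1) + (4)·(-1) + (7)·(-4) + (9)·(-6) = -111.

-111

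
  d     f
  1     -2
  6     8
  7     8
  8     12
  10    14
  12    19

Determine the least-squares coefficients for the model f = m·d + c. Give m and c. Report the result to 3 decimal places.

Normal-equation sums: Σd·d = 394, Σd = 44, Σ1 = 6.
And Σd·f = 566, Σf = 59.
MᵀM·[m, c]ᵀ = Mᵀf becomes [[394, 44]; [44, 6]]·[m, c]ᵀ = [566, 59]ᵀ.
det = 394·6 − 44² = 428.
m = (566·6 − 44·59)/428 = 200/107; c = (394·59 − 44·566)/428 = -829/214.

m = 1.869, c = -3.874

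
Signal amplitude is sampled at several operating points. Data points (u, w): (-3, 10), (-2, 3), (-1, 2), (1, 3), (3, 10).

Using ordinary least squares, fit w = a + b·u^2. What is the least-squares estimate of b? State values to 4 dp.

Normal-equation sums: Σ1 = 5, Σu^2 = 24, Σu^2·u^2 = 180.
Moment sums: Σw = 28, Σu^2·w = 197.
Eliminating b: 180·(row 1) − 24·(row 2) gives 324·a = 180·28 − 24·197 = 312, so a = 26/27.
Then b = (197 − 24·(26/27))/180 = 313/324.

b = 0.9660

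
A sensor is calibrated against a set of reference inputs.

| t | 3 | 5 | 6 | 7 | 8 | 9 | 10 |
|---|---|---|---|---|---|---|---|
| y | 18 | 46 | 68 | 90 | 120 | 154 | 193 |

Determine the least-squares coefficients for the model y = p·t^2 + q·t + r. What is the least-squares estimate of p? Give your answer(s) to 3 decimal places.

Setting ∂/∂p … = 0 gives: 25060·p + 2952·q + 364·r = 47624;  2952·p + 364·q + 48·r = 5598;  364·p + 48·q + 7·r = 689.
Inverting the 3×3 Gram matrix, [p, q, r]ᵀ = [1880/847, -963/242, 8721/847]ᵀ.

p = 2.220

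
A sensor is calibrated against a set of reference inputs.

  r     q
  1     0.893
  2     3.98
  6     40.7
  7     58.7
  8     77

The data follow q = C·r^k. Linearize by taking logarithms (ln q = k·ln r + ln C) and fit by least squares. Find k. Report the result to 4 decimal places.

k = 2.1415

Let Y = ln q. Fitting Y = k·ln r + ln C by least squares:
Sums: Σln r = 6.5103, Σ(ln r)² = 11.8015, Σln q = 13.3906, Σln r·ln q = 24.5554.
Normal system: [[11.8015, 6.5103]; [6.5103, 5]]·[k, ln C]ᵀ = [24.5554, 13.3906]ᵀ.
Slope k = (n·Σln r·ln q − Σln r·Σln q)/(n·Σ(ln r)² − (Σln r)²) = (5·24.5554 − 6.5103·13.3906)/16.6240 = 2.14153; ln C = (Σln q − k·Σln r)/n = -0.11026.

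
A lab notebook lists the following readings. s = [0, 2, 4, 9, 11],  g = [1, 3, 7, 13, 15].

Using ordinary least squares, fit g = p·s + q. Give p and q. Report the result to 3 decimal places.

Entries of MᵀM: Σs·s = 222, Σs = 26, Σ1 = 5.
And Σs·g = 316, Σg = 39.
Eliminating q: 5·(row 1) − 26·(row 2) gives 434·p = 5·316 − 26·39 = 566, so p = 283/217.
Then q = (39 − 26·(283/217))/5 = 221/217.

p = 1.304, q = 1.018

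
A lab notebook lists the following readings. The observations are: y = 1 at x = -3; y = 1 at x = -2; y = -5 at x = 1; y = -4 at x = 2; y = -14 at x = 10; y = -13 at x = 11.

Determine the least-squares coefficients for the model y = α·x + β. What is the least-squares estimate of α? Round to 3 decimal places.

MᵀM·[α, β]ᵀ = Mᵀy reads: 239·α + 19·β = -301;  19·α + 6·β = -34.
det = 239·6 − 19² = 1073.
α = ((-301)·6 − 19·(-34))/1073 = -40/37; β = (239·(-34) − 19·(-301))/1073 = -83/37.

α = -1.081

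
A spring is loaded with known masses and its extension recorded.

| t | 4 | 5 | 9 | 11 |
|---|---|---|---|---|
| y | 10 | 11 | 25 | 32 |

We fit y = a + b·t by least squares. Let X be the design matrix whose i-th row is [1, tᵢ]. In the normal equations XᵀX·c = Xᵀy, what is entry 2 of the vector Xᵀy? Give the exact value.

Entry 2 ↔ basis t, so (Xᵀy)_{2} = Σᵢ (t)·yᵢ = (4)·(10) + (5)·(11) + (9)·(25) + (11)·(32) = 672.

672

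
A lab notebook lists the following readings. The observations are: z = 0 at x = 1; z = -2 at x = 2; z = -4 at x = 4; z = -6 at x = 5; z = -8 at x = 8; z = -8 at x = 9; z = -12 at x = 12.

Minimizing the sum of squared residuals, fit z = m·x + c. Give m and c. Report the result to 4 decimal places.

The normal equations are: 335·m + 41·c = -330;  41·m + 7·c = -40.
(Σx·x = 335, Σx = 41, Σ1 = 7, Σx·z = -330, Σz = -40.)
Eliminating c: 7·(row 1) − 41·(row 2) gives 664·m = 7·(-330) − 41·(-40) = -670, so m = -335/332.
Then c = ((-40) − 41·(-335/332))/7 = 65/332.

m = -1.0090, c = 0.1958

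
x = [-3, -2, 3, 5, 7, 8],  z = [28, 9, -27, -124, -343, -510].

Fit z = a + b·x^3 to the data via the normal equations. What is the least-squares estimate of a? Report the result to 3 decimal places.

The normal system MᵀM·[a, b]ᵀ = Mᵀz is [[6, 972]; [972, 396940]]·[a, b]ᵀ = [-967, -395826]ᵀ.
Eliminating b: 396940·(row 1) − 972·(row 2) gives 1436856·a = 396940·(-967) − 972·(-395826) = 901892, so a = 11867/18906.
Then b = ((-395826) − 972·(11867/18906))/396940 = -3147/3151.

a = 0.628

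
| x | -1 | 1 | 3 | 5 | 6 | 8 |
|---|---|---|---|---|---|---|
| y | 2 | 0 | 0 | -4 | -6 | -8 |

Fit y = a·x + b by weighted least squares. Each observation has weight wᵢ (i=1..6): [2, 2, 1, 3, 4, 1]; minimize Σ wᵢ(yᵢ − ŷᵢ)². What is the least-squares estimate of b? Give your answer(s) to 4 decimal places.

b = 1.3056

Setting ∂/∂a … = 0 gives: 296·a + 50·b = -272;  50·a + 13·b = -40.
(Σwᵢ·x·x = 296, Σwᵢ·x = 50, Σwᵢ·1 = 13, Σwᵢ·x·y = -272, Σwᵢ·y = -40.)
Δ = 296·13 − 50² = 1348.
a = ((-272)·13 − 50·(-40))/1348 = -384/337; b = (296·(-40) − 50·(-272))/1348 = 440/337.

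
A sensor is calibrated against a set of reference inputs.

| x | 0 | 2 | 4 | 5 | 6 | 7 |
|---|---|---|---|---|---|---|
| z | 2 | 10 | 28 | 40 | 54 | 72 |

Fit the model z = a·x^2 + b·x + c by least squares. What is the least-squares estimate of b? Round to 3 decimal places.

b = 1.684

MᵀM·[a, b, c]ᵀ = Mᵀz reads: 4594·a + 756·b + 130·c = 6960;  756·a + 130·b + 24·c = 1160;  130·a + 24·b + 6·c = 206.
Row-reducing yields a = 4193/3550, b = 2989/1775, c = 7123/3550.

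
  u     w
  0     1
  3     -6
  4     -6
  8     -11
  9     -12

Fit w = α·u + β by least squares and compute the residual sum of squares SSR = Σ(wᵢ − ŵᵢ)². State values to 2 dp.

SSR = 4.70

With design matrix X, XᵀX = [[170, 24]; [24, 5]] and Xᵀw = [-238, -34]ᵀ.
det = 170·5 − 24² = 274.
α = ((-238)·5 − 24·(-34))/274 = -187/137; β = (170·(-34) − 24·(-238))/274 = -34/137.
Residuals: 171/137, -227/137, -40/137, 23/137, 73/137; SSR = 644/137.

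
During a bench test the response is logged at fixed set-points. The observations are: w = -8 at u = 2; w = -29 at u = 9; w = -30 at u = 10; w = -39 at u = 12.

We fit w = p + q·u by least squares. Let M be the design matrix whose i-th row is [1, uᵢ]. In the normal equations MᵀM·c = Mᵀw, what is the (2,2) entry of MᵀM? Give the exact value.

329

Row 2 ↔ basis u, column 2 ↔ basis u, so (MᵀM)_{2,2} = Σᵢ (u)·(u) = (2)·(2) + (9)·(9) + (10)·(10) + (12)·(12) = 329.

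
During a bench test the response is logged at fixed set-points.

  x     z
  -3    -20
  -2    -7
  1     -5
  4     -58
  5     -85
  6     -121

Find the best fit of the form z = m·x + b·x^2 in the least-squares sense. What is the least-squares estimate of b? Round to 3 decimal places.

b = -2.971

Compute the Gram sums: Σx·x = 91, Σx·x^2 = 371, Σx^2·x^2 = 2275.
For Mᵀz: Σx·z = -1314, Σx^2·z = -7622.
So MᵀM·[m, b]ᵀ = Mᵀz: [[91, 371]; [371, 2275]]·[m, b]ᵀ = [-1314, -7622]ᵀ.
Δ = 91·2275 − 371² = 69384.
m = ((-1314)·2275 − 371·(-7622))/69384 = -5771/2478; b = (91·(-7622) − 371·(-1314))/69384 = -7361/2478.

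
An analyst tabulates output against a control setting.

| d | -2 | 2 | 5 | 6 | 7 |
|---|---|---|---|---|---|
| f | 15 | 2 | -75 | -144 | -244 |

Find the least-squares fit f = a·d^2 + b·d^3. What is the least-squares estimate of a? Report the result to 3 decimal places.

Sums needed: Σd^2·d^2 = 4354, Σd^2·d^3 = 27708, Σd^3·d^3 = 180058.
And Σd^2·f = -18947, Σd^3·f = -124275.
Normal equations: [[4354, 27708]; [27708, 180058]]·[a, b]ᵀ = [-18947, -124275]ᵀ.
Determinant 4354·180058 − 27708² = 16239268.
a = ((-18947)·180058 − 27708·(-124275))/16239268 = 15926387/8119634; b = (4354·(-124275) − 27708·(-18947))/16239268 = -8054937/8119634.

a = 1.961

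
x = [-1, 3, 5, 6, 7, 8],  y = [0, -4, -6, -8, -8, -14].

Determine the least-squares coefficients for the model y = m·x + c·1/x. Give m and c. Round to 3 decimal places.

AᵀA·[m, c]ᵀ = Aᵀy reads: 184·m + 6·c = -258;  6·m + (857249/705600)·c = -2839/420.
Determinant 184·(857249/705600) − 6² = 16541527/88200.
m = ((-258)·(857249/705600) − 6·(-2839/420))/(16541527/88200) = -96276561/66166108; c = (184·(-2839/420) − 6·(-258))/(16541527/88200) = 26834640/16541527.

m = -1.455, c = 1.622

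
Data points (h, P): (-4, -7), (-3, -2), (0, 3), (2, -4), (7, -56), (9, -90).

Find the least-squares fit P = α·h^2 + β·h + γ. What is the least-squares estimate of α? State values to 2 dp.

α = -0.99

The normal system AᵀA·[α, β, γ]ᵀ = AᵀP is [[9315, 989, 159]; [989, 159, 11]; [159, 11, 6]]·[α, β, γ]ᵀ = [-10180, -1176, -156]ᵀ.
Row-reducing yields α = -327917/332628, β = -161625/110876, γ = 465205/166314.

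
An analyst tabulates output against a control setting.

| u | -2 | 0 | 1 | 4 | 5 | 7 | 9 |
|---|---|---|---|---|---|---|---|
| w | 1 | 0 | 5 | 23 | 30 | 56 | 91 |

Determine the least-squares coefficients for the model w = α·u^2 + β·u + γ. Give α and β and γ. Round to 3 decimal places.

Entries of AᵀA: Σu^2·u^2 = 9860, Σu^2·u = 1254, Σu^2 = 176, Σu·u = 176, Σu = 24, Σ1 = 7.
Moment sums: Σu^2·w = 11242, Σu·w = 1456, Σw = 206.
So AᵀA·[α, β, γ]ᵀ = Aᵀw: [[9860, 1254, 176]; [1254, 176, 24]; [176, 24, 7]]·[α, β, γ]ᵀ = [11242, 1456, 206]ᵀ.
Solving the 3×3 system (Gaussian elimination) gives α = 140712/150641, β = 228295/150641, γ = 112522/150641.

α = 0.934, β = 1.515, γ = 0.747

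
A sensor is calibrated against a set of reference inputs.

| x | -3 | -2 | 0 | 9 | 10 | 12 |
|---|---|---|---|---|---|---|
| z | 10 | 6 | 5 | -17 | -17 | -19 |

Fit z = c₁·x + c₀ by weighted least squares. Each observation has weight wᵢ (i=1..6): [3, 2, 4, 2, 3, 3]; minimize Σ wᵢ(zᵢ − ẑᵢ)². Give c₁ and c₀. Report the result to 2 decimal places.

Setting ∂/∂c₁ … = 0 gives: 929·c₁ + 71·c₀ = -1614;  71·c₁ + 17·c₀ = -80.
(Σwᵢ·x·x = 929, Σwᵢ·x = 71, Σwᵢ·1 = 17, Σwᵢ·x·z = -1614, Σwᵢ·z = -80.)
Eliminating c₀: 17·(row 1) − 71·(row 2) gives 10752·c₁ = 17·(-1614) − 71·(-80) = -21758, so c₁ = -10879/5376.
Then c₀ = ((-80) − 71·(-10879/5376))/17 = 20137/5376.

c₁ = -2.02, c₀ = 3.75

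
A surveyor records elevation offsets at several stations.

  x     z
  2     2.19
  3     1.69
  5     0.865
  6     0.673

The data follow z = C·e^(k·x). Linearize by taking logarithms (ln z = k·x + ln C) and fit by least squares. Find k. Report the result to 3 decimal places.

k = -0.303

Taking logs, ln z = k·x + ln C, so regress ln z on x.
Σx = 16.0000, Σ(x)² = 74.0000, Σln z = 0.7676, Σx·ln z = 0.0408.
Normal system: [[74.0000, 16.0000]; [16.0000, 4]]·[k, ln C]ᵀ = [0.0408, 0.7676]ᵀ.
Slope k = (n·Σx·ln z − Σx·Σln z)/(n·Σ(x)² − (Σx)²) = (4·0.0408 − 16.0000·0.7676)/40.0000 = -0.30296; ln C = (Σln z − k·Σx)/n = 1.40373.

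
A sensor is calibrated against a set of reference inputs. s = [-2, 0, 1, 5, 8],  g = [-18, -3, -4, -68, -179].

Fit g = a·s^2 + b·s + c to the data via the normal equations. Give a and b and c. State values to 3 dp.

a = -2.973, b = 1.765, c = -2.744

From the data, Σs^2·s^2 = 4738, Σs^2·s = 630, Σs^2 = 94, Σs·s = 94, Σs = 12, Σ1 = 5.
For Xᵀg: Σs^2·g = -13232, Σs·g = -1740, Σg = -272.
Solving the 3×3 system (Gaussian elimination) gives a = -56035/18848, b = 33267/18848, c = -25857/9424.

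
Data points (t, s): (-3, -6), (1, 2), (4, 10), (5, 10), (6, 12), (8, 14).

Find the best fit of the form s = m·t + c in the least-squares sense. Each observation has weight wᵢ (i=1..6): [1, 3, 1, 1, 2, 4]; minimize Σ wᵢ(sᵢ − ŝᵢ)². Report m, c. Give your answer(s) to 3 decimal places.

Forming MᵀWM = [[381, 53]; [53, 12]] and MᵀWs = [706, 100]ᵀ gives MᵀWM·[m, c]ᵀ = MᵀWs.
Eliminating c: 12·(row 1) − 53·(row 2) gives 1763·m = 12·706 − 53·100 = 3172, so m = 3172/1763.
Then c = (100 − 53·(3172/1763))/12 = 682/1763.

m = 1.799, c = 0.387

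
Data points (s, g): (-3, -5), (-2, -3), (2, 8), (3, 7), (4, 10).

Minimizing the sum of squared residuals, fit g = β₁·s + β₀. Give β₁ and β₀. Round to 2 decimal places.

β₁ = 2.18, β₀ = 1.66

Compute the Gram sums: Σs·s = 42, Σs = 4, Σ1 = 5.
And Σs·g = 98, Σg = 17.
Δ = 42·5 − 4² = 194.
β₁ = (98·5 − 4·17)/194 = 211/97; β₀ = (42·17 − 4·98)/194 = 161/97.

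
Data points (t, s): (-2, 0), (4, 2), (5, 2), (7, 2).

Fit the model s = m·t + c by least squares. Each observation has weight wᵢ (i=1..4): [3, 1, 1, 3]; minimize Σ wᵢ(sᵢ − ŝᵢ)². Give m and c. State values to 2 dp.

m = 0.23, c = 0.55

Normal-equation sums: Σwᵢ·t·t = 200, Σwᵢ·t = 24, Σwᵢ·1 = 8.
Moment sums: Σwᵢ·t·s = 60, Σwᵢ·s = 10.
XᵀWX·[m, c]ᵀ = XᵀWs becomes [[200, 24]; [24, 8]]·[m, c]ᵀ = [60, 10]ᵀ.
det = 200·8 − 24² = 1024.
m = (60·8 − 24·10)/1024 = 15/64; c = (200·10 − 24·60)/1024 = 35/64.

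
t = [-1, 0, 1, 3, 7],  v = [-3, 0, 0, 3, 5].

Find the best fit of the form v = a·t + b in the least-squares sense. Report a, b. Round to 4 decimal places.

a = 0.9250, b = -0.8500

Compute the Gram sums: Σt·t = 60, Σt = 10, Σ1 = 5.
For Mᵀv: Σt·v = 47, Σv = 5.
Normal equations: [[60, 10]; [10, 5]]·[a, b]ᵀ = [47, 5]ᵀ.
Eliminating b: 5·(row 1) − 10·(row 2) gives 200·a = 5·47 − 10·5 = 185, so a = 37/40.
Then b = (5 − 10·(37/40))/5 = -17/20.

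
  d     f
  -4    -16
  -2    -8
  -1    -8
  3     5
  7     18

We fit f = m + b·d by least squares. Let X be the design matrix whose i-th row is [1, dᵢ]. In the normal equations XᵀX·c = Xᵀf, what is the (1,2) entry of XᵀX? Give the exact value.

3

Row 1 ↔ basis 1, column 2 ↔ basis d, so (XᵀX)_{1,2} = Σᵢ d = (1)·(-4) + (1)·(-2) + (1)·(-1) + (1)·(3) + (1)·(7) = 3.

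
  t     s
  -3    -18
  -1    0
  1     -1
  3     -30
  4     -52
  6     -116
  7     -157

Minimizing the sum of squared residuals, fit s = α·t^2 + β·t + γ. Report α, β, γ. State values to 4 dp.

Entries of XᵀX: Σt^2·t^2 = 4117, Σt^2·t = 623, Σt^2 = 121, Σt·t = 121, Σt = 17, Σ1 = 7.
And Σt^2·s = -13134, Σt·s = -2040, Σs = -374.
XᵀX·[α, β, γ]ᵀ = Xᵀs becomes [[4117, 623, 121]; [623, 121, 17]; [121, 17, 7]]·[α, β, γ]ᵀ = [-13134, -2040, -374]ᵀ.
Solving the 3×3 system (Gaussian elimination) gives α = -10314/3443, β = -56645/30987, γ = 86539/30987.

α = -2.9956, β = -1.8280, γ = 2.7928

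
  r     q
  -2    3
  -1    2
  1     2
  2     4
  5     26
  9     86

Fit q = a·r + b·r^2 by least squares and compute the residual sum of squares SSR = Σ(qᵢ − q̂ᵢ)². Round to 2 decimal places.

SSR = 3.50

The normal equations are: 116·a + 854·b = 906;  854·a + 7220·b = 7648.
Δ = 116·7220 − 854² = 108204.
a = (906·7220 − 854·7648)/108204 = 2482/27051; b = (116·7648 − 854·906)/108204 = 28361/27051.
Residuals: -9109/9017, 28223/27051, 7753/9017, -10204/27051, -18109/27051, 2269/9017; SSR = 94735/27051.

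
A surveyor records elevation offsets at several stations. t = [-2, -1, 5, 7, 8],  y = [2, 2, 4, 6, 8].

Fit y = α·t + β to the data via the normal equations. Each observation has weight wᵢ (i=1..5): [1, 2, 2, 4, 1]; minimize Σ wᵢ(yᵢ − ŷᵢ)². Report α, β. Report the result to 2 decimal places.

α = 0.51, β = 2.47

The normal system XᵀWX·[α, β]ᵀ = XᵀWy is [[316, 42]; [42, 10]]·[α, β]ᵀ = [264, 46]ᵀ.
det = 316·10 − 42² = 1396.
α = (264·10 − 42·46)/1396 = 177/349; β = (316·46 − 42·264)/1396 = 862/349.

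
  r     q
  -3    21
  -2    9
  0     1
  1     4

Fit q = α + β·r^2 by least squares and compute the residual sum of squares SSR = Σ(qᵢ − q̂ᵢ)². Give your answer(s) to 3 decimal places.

SSR = 1.276

Compute the Gram sums: Σ1 = 4, Σr^2 = 14, Σr^2·r^2 = 98.
Moment sums: Σq = 35, Σr^2·q = 229.
AᵀA·[α, β]ᵀ = Aᵀq becomes [[4, 14]; [14, 98]]·[α, β]ᵀ = [35, 229]ᵀ.
Determinant 4·98 − 14² = 196.
α = (35·98 − 14·229)/196 = 8/7; β = (4·229 − 14·35)/196 = 213/98.
Residuals: 29/98, -41/49, -1/7, 67/98; SSR = 125/98.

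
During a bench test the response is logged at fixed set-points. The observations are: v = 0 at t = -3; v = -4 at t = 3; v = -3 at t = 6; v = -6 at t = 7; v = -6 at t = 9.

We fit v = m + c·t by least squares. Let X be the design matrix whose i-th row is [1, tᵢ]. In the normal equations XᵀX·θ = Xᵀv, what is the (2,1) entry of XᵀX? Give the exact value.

Row 2 ↔ basis t, column 1 ↔ basis 1, so (XᵀX)_{2,1} = Σᵢ t = (-3)·(1) + (3)·(1) + (6)·(1) + (7)·(1) + (9)·(1) = 22.

22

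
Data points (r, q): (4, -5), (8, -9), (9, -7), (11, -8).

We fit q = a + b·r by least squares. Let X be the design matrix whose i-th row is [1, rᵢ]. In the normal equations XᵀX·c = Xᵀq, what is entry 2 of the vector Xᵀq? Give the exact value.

Entry 2 ↔ basis r, so (Xᵀq)_{2} = Σᵢ (r)·qᵢ = (4)·(-5) + (8)·(-9) + (9)·(-7) + (11)·(-8) = -243.

-243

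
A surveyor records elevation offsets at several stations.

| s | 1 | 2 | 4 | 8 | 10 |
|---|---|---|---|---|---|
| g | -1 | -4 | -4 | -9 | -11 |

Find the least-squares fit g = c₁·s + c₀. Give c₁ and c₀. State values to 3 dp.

c₁ = -1.033, c₀ = -0.633

Setting ∂/∂c₁ … = 0 gives: 185·c₁ + 25·c₀ = -207;  25·c₁ + 5·c₀ = -29.
(Σs·s = 185, Σs = 25, Σ1 = 5, Σs·g = -207, Σg = -29.)
Determinant 185·5 − 25² = 300.
c₁ = ((-207)·5 − 25·(-29))/300 = -31/30; c₀ = (185·(-29) − 25·(-207))/300 = -19/30.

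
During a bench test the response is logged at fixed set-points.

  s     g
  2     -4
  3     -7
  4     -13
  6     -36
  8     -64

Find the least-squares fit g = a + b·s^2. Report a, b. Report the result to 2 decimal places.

a = 1.67, b = -1.03

MᵀM·[a, b]ᵀ = Mᵀg reads: 5·a + 129·b = -124;  129·a + 5745·b = -5679.
(Σ1 = 5, Σs^2 = 129, Σs^2·s^2 = 5745, Σg = -124, Σs^2·g = -5679.)
Δ = 5·5745 − 129² = 12084.
a = ((-124)·5745 − 129·(-5679))/12084 = 6737/4028; b = (5·(-5679) − 129·(-124))/12084 = -4133/4028.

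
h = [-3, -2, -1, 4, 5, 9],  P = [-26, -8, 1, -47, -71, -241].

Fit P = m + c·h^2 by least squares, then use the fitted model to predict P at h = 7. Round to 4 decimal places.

P̂ = -144.6622

From the data, Σ1 = 6, Σh^2 = 136, Σh^2·h^2 = 7540.
For MᵀP: ΣP = -392, Σh^2·P = -22313.
MᵀM·[m, c]ᵀ = MᵀP becomes [[6, 136]; [136, 7540]]·[m, c]ᵀ = [-392, -22313]ᵀ.
Determinant 6·7540 − 136² = 26744.
m = ((-392)·7540 − 136·(-22313))/26744 = 9861/3343; c = (6·(-22313) − 136·(-392))/26744 = -40283/13372.
At h = 7: P̂ = (9861/3343)·(1) + (-40283/13372)·(49) = -1934423/13372.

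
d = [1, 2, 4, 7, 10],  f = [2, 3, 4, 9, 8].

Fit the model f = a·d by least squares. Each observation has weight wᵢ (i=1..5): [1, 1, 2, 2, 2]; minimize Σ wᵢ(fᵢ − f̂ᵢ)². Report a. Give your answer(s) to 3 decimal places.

a = 0.973

Compute the Gram sums: Σwᵢ·d·d = 335.
Right-hand side: Σwᵢ·d·f = 326.
So XᵀWX·[a]ᵀ = XᵀWf: [[335]]·[a]ᵀ = [326]ᵀ.
Hence a = 326 / 335 ≈ 0.973134.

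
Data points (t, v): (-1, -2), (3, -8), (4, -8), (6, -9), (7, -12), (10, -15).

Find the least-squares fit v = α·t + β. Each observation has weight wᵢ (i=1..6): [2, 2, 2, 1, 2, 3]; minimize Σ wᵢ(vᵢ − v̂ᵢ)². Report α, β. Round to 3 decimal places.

Normal-equation sums: Σwᵢ·t·t = 486, Σwᵢ·t = 62, Σwᵢ·1 = 12.
Moment sums: Σwᵢ·t·v = -780, Σwᵢ·v = -114.
Eliminating β: 12·(row 1) − 62·(row 2) gives 1988·α = 12·(-780) − 62·(-114) = -2292, so α = -573/497.
Then β = ((-114) − 62·(-573/497))/12 = -1761/497.

α = -1.153, β = -3.543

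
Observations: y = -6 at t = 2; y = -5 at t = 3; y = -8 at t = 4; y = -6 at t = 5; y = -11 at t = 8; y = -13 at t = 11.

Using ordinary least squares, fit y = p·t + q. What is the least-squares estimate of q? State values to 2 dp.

With design matrix A, AᵀA = [[239, 33]; [33, 6]] and Aᵀy = [-320, -49]ᵀ.
Determinant 239·6 − 33² = 345.
p = ((-320)·6 − 33·(-49))/345 = -101/115; q = (239·(-49) − 33·(-320))/345 = -1151/345.

q = -3.34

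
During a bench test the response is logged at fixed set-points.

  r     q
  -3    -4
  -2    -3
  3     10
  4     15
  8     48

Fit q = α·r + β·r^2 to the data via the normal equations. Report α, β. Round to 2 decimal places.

From the data, Σr·r = 102, Σr·r^2 = 568, Σr^2·r^2 = 4530.
Moment sums: Σr·q = 492, Σr^2·q = 3354.
Normal equations: [[102, 568]; [568, 4530]]·[α, β]ᵀ = [492, 3354]ᵀ.
det = 102·4530 − 568² = 139436.
α = (492·4530 − 568·3354)/139436 = 80922/34859; β = (102·3354 − 568·492)/139436 = 15663/34859.

α = 2.32, β = 0.45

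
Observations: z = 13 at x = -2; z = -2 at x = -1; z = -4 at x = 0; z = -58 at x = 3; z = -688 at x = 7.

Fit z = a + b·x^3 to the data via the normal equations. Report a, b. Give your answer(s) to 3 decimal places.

a = -3.761, b = -1.995

Setting ∂/∂a … = 0 gives: 5·a + 361·b = -739;  361·a + 118443·b = -237652.
(Σ1 = 5, Σx^3 = 361, Σx^3·x^3 = 118443, Σz = -739, Σx^3·z = -237652.)
Eliminating b: 118443·(row 1) − 361·(row 2) gives 461894·a = 118443·(-739) − 361·(-237652) = -1737005, so a = -1737005/461894.
Then b = ((-237652) − 361·(-1737005/461894))/118443 = -921481/461894.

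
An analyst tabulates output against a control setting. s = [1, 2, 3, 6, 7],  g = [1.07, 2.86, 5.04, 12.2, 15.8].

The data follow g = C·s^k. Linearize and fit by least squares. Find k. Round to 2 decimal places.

k = 1.37

Let Y = ln g. Fitting Y = k·ln s + ln C by least squares:
Σln s = 5.5294, Σ(ln s)² = 8.6844, Σln g = 7.9973, Σln s·ln g = 12.3580.
Equations: 8.6844·k + 5.5294·ln C = 12.3580;  5.5294·k + 5·ln C = 7.9973.
Δ = 8.6844·5 − (5.5294)² = 12.8473; k = (12.3580·5 − 5.5294·7.9973)/12.8473 = 1.36755, ln C = (8.6844·7.9973 − 5.5294·12.3580)/12.8473 = 0.08712.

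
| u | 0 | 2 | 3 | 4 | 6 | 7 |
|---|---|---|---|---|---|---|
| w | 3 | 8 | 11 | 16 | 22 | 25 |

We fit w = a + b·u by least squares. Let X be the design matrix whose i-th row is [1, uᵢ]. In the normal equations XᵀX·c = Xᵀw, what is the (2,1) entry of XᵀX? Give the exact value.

Row 2 ↔ basis u, column 1 ↔ basis 1, so (XᵀX)_{2,1} = Σᵢ u = (0)·(1) + (2)·(1) + (3)·(1) + (4)·(1) + (6)·(1) + (7)·(1) = 22.

22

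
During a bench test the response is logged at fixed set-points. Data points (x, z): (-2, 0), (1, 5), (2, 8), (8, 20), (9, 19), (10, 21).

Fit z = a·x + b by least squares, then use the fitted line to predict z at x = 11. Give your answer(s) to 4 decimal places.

With design matrix A, AᵀA = [[254, 28]; [28, 6]] and Aᵀz = [562, 73]ᵀ.
Eliminating b: 6·(row 1) − 28·(row 2) gives 740·a = 6·562 − 28·73 = 1328, so a = 332/185.
Then b = (73 − 28·(332/185))/6 = 1403/370.
At x = 11: ẑ = (332/185)·(11) + (1403/370)·(1) = 8707/370.

ẑ = 23.5324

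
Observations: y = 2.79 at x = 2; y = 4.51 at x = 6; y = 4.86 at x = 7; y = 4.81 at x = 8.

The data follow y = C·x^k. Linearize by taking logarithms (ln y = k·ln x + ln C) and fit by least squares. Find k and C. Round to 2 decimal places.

Let Y = ln y. Fitting Y = k·ln x + ln C by least squares:
AᵀA = [[11.8015, 6.5103]; [6.5103, 4]], rhs = [9.7529, 5.6841]ᵀ  (here Σln x = 6.5103, Σ(ln x)² = 11.8015, Σln y = 5.6841, Σln x·ln y = 9.7529).
Solving (det = 4.8225): k = 0.41609, ln C = 0.74380, so C = exp(0.74380) = 2.10392.

k = 0.42, C = 2.10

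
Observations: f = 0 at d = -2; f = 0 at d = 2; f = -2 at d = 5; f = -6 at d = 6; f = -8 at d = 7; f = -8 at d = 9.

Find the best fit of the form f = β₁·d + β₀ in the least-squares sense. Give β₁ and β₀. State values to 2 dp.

β₁ = -0.85, β₀ = -0.17

From the data, Σd·d = 199, Σd = 27, Σ1 = 6.
Moment sums: Σd·f = -174, Σf = -24.
Determinant 199·6 − 27² = 465.
β₁ = ((-174)·6 − 27·(-24))/465 = -132/155; β₀ = (199·(-24) − 27·(-174))/465 = -26/155.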